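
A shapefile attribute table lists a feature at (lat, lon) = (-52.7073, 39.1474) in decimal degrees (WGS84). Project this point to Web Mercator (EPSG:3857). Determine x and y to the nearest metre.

x 4357869 m, y -6929039 m

Web Mercator is spherical with R = a = 6378137 m.
x = R·λ = 6378137 × 0.683251024 = 4357868.634 m.
y = R·ln tan(π/4 + φ/2) = 6378137 × -1.086373467 = -6929038.805 m.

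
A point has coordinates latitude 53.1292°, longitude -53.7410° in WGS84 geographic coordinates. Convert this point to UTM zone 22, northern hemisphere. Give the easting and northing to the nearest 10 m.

E 316620 m, N 5890150 m

Zone 22 central meridian λ₀ = 6×22 − 183 = -51°; Δλ = -2.7410°.
Transverse Mercator on WGS84 with k₀ = 0.9996 gives E = 316619.610 m, N = 5890153.362 m.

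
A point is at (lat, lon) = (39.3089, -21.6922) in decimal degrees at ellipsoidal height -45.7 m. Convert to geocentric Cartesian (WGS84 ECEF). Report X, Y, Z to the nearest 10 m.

WGS84: a = 6378137 m, e² = 0.006694380; N(φ) = a/√(1−e²sin²φ) = 6386722.094 m.
X = (N+h)·cosφ·cosλ = 4591686.062 m; Y = (N+h)·cosφ·sinλ = -1826529.766 m; Z = (N(1−e²)+h)·sinφ = 4018880.893 m.

X 4591690 m, Y -1826530 m, Z 4018880 m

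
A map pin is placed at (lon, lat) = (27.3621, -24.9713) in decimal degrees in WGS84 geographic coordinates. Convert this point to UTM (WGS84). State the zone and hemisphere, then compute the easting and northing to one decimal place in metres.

Zone 35S: E 536548.0 m, N 7238181.4 m

Longitude 27.3621° lies in the 6° band [24°, 30°), giving zone 35; latitude is south of the equator, so 35S.
Zone 35 central meridian λ₀ = 6×35 − 183 = 27°; Δλ = +0.3621°.
Transverse Mercator on WGS84 with k₀ = 0.9996 gives E = 536548.047 m, N = 7238181.401 m.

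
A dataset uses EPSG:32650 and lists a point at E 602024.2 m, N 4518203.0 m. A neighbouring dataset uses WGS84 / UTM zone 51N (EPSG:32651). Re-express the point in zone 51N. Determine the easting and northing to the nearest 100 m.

UTM 50N → geographic: φ = 40.80850024°, λ = 118.20960003°.
UTM 51N (λ₀ = 123°) forward: E = 95886.996 m, N = 4528553.563 m.

E 95900 m, N 4528600 m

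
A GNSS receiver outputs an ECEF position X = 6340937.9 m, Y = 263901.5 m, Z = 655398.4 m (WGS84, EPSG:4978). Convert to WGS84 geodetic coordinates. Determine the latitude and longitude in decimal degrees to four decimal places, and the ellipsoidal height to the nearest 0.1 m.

λ = atan2(Y, X) = 2.38319967°; p = √(X²+Y²) = 6346427.1 m.
Bowring's method on WGS84 (a = 6378137 m, b = 6356752.314 m) gives φ = 5.93549987°, h = 2268.819 m.

lat 5.9355°, lon 2.3832°, h 2268.8 m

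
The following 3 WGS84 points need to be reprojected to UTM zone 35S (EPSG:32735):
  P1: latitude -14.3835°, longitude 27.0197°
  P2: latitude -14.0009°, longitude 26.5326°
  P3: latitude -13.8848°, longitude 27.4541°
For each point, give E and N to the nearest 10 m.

UTM zone 35S: λ₀ = 27°, k₀ = 0.9996.
P1 (-14.3835°, 27.0197°) → (502123.843, 8409859.731) m.
P2 (-14.0009°, 26.5326°) → (449524.809, 8452124.347) m.
P3 (-13.8848°, 27.4541°) → (549063.400, 8464967.524) m.

P1: E 502120 m, N 8409860 m; P2: E 449520 m, N 8452120 m; P3: E 549060 m, N 8464970 m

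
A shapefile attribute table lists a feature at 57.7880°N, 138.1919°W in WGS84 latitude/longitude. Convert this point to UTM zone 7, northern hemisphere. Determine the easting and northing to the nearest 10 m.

Zone 7 central meridian λ₀ = 6×7 − 183 = -141°; Δλ = +2.8081°.
Transverse Mercator on WGS84 with k₀ = 0.9996 gives E = 666935.578 m, N = 6408570.183 m.

E 666940 m, N 6408570 m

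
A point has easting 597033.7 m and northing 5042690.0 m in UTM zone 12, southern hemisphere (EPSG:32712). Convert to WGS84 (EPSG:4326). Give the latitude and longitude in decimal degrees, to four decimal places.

lat -44.7626°, lon -109.7739°

Zone 12S: λ₀ = -111°, k₀ = 0.9996, false easting 500000 m, false northing 10000000 m.
Meridian distance M = (N − FN)/k₀ = -4959293.7 m.
Inverse transverse Mercator on WGS84 gives φ = -44.76260026°, λ = -109.77390035°.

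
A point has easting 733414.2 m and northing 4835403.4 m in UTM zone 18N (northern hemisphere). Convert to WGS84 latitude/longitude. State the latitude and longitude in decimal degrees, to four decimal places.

lat 43.6350°, lon -72.1064°

Zone 18N: λ₀ = -75°, k₀ = 0.9996, false easting 500000 m.
Meridian distance M = (N − FN)/k₀ = 4837338.3 m.
Inverse transverse Mercator on WGS84 gives φ = 43.63499973°, λ = -72.10639948°.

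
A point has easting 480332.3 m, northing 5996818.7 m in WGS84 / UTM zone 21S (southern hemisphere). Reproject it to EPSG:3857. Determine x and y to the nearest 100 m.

x -6369600 m, y -4324500 m

Unproject from UTM 21S (λ₀ = -57°) → φ = -36.17320002°, λ = -57.21869961°.
Web Mercator (R = 6378137 m): x = -6369556.505 m, y = -4324479.673 m.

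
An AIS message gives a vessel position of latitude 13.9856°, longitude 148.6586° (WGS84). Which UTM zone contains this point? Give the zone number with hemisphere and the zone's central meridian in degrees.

UTM zone = ⌊(λ + 180)/6⌋ + 1; 148.6586° ∈ [144°, 150°) → zone 55.
Hemisphere: N (φ ≥ 0).
Central meridian λ₀ = 6×55 − 183 = 147°.

Zone 55N, central meridian 147°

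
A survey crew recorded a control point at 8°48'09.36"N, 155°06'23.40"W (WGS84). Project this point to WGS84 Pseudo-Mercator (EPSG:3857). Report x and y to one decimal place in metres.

x -17266376.6 m, y 983778.7 m

Web Mercator is spherical with R = a = 6378137 m.
x = R·λ = 6378137 × -2.707119116 = -17266376.599 m.
y = R·ln tan(π/4 + φ/2) = 6378137 × 0.154242329 = 983778.705 m.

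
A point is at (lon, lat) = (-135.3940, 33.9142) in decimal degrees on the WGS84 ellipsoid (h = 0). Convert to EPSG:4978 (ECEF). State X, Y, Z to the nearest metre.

X -3772333 m, Y -3720805 m, Z 3538553 m

WGS84: a = 6378137 m, e² = 0.006694380; N(φ) = a/√(1−e²sin²φ) = 6384793.493 m.
X = (N+h)·cosφ·cosλ = -3772333.291 m; Y = (N+h)·cosφ·sinλ = -3720805.184 m; Z = (N(1−e²)+h)·sinφ = 3538552.570 m.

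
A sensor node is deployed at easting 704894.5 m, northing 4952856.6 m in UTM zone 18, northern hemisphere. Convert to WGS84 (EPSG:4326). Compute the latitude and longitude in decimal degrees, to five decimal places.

lat 44.69980°, lon -72.41380°

Zone 18N: λ₀ = -75°, k₀ = 0.9996, false easting 500000 m.
Meridian distance M = (N − FN)/k₀ = 4954838.5 m.
Inverse transverse Mercator on WGS84 gives φ = 44.69979971°, λ = -72.41380017°.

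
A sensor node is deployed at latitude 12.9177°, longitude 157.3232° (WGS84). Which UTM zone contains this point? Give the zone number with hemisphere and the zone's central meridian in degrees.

Zone 57N, central meridian 159°

UTM zone = ⌊(λ + 180)/6⌋ + 1; 157.3232° ∈ [156°, 162°) → zone 57.
Hemisphere: N (φ ≥ 0).
Central meridian λ₀ = 6×57 − 183 = 159°.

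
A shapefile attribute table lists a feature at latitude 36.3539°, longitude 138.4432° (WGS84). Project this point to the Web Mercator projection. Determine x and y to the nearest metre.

x 15411427 m, y 4349427 m

Web Mercator is spherical with R = a = 6378137 m.
x = R·λ = 6378137 × 2.416289667 = 15411426.528 m.
y = R·ln tan(π/4 + φ/2) = 6378137 × 0.681927555 = 4349427.371 m.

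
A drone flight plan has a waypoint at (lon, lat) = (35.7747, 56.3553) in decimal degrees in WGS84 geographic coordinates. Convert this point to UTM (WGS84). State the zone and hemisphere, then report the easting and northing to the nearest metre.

Longitude 35.7747° lies in the 6° band [30°, 36°), giving zone 36; latitude is north of the equator, so 36N.
Zone 36 central meridian λ₀ = 6×36 − 183 = 33°; Δλ = +2.7747°.
Transverse Mercator on WGS84 with k₀ = 0.9996 gives E = 671435.140 m, N = 6249081.4998 m.

Zone 36N: E 671435 m, N 6249081 m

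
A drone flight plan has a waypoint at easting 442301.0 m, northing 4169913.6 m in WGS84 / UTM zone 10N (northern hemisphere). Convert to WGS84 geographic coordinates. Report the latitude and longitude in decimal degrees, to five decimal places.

lat 37.67460°, lon -123.65430°

Zone 10N: λ₀ = -123°, k₀ = 0.9996, false easting 500000 m.
Meridian distance M = (N − FN)/k₀ = 4171582.2 m.
Inverse transverse Mercator on WGS84 gives φ = 37.67460025°, λ = -123.65429983°.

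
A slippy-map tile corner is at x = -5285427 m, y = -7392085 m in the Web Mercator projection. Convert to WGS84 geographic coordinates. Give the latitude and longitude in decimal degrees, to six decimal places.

lat -55.155402°, lon -47.479799°

R = 6378137 m. λ = x/R = -47.47979857°.
φ = 2·arctan(exp(y/R)) − 90° = 2·arctan(0.31381) − 90° = -55.15540162°.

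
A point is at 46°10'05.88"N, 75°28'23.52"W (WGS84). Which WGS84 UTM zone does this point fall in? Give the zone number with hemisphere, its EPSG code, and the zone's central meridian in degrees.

UTM zone = ⌊(λ + 180)/6⌋ + 1; -75.4732° ∈ [-78°, -72°) → zone 18.
Hemisphere: N (φ ≥ 0).
Central meridian λ₀ = 6×18 − 183 = -75°.
EPSG code: 32618.

Zone 18N (EPSG:32618), central meridian -75°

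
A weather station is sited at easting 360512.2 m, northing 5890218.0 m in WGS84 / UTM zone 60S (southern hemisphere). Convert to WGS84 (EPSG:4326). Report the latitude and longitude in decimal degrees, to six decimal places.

lat -37.124000°, lon 175.429800°

Zone 60S: λ₀ = 177°, k₀ = 0.9996, false easting 500000 m, false northing 10000000 m.
Meridian distance M = (N − FN)/k₀ = -4111426.6 m.
Inverse transverse Mercator on WGS84 gives φ = -37.12400019°, λ = 175.42980008°.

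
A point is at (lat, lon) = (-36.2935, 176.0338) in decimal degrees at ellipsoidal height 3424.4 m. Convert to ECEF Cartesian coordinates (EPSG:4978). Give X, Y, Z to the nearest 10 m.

WGS84: a = 6378137 m, e² = 0.006694380; N(φ) = a/√(1−e²sin²φ) = 6385630.205 m.
X = (N+h)·cosφ·cosλ = -5137215.842 m; Y = (N+h)·cosφ·sinλ = 356183.880 m; Z = (N(1−e²)+h)·sinφ = -3756516.980 m.

X -5137220 m, Y 356180 m, Z -3756520 m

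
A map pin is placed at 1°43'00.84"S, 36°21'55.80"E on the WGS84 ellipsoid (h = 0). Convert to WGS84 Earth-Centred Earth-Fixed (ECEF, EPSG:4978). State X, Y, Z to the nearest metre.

X 5133711 m, Y 3780129 m, Z -189817 m

WGS84: a = 6378137 m, e² = 0.006694380; N(φ) = a/√(1−e²sin²φ) = 6378156.164 m.
X = (N+h)·cosφ·cosλ = 5133710.719 m; Y = (N+h)·cosφ·sinλ = 3780128.632 m; Z = (N(1−e²)+h)·sinφ = -189817.134 m.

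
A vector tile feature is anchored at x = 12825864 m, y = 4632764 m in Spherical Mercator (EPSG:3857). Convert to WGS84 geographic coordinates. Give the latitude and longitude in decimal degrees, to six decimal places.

R = 6378137 m. λ = x/R = 115.21669663°.
φ = 2·arctan(exp(y/R)) − 90° = 2·arctan(2.06752) − 90° = 38.37659846°.

lat 38.376598°, lon 115.216697°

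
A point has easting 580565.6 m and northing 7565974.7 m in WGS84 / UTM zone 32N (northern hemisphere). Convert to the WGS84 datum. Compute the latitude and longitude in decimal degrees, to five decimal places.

lat 68.19590°, lon 10.94390°

Zone 32N: λ₀ = 9°, k₀ = 0.9996, false easting 500000 m.
Meridian distance M = (N − FN)/k₀ = 7569002.3 m.
Inverse transverse Mercator on WGS84 gives φ = 68.19589965°, λ = 10.94389941°.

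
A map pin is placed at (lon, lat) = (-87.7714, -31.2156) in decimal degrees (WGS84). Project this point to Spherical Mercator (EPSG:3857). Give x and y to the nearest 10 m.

x -9770670 m, y -3660780 m

Web Mercator is spherical with R = a = 6378137 m.
x = R·λ = 6378137 × -1.531899919 = -9770667.554 m.
y = R·ln tan(π/4 + φ/2) = 6378137 × -0.573957674 = -3660780.675 m.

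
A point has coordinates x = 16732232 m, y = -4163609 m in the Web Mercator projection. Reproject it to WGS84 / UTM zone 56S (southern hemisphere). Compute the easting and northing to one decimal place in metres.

E 254331.4 m, N 6123867.7 m

Web Mercator inverse (R = 6378137 m) → φ = -34.99799738°, λ = 150.30819743°.
UTM 56S forward: E = 254331.409 m, N = 6123867.717 m.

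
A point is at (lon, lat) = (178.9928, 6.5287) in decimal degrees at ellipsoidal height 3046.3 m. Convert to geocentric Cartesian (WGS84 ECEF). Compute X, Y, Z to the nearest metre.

WGS84: a = 6378137 m, e² = 0.006694380; N(φ) = a/√(1−e²sin²φ) = 6378413.013 m.
X = (N+h)·cosφ·cosλ = -6339096.140 m; Y = (N+h)·cosφ·sinλ = 111446.173 m; Z = (N(1−e²)+h)·sinφ = 720722.624 m.

X -6339096 m, Y 111446 m, Z 720723 m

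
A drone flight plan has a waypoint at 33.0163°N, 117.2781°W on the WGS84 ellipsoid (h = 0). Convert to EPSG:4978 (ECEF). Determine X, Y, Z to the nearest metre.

WGS84: a = 6378137 m, e² = 0.006694380; N(φ) = a/√(1−e²sin²φ) = 6384484.754 m.
X = (N+h)·cosφ·cosλ = -2453557.293 m; Y = (N+h)·cosφ·sinλ = -4758141.635 m; Z = (N(1−e²)+h)·sinφ = 3455474.604 m.

X -2453557 m, Y -4758142 m, Z 3455475 m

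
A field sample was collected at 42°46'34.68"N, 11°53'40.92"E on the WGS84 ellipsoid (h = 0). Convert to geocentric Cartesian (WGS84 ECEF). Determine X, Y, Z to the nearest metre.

WGS84: a = 6378137 m, e² = 0.006694380; N(φ) = a/√(1−e²sin²φ) = 6388006.544 m.
X = (N+h)·cosφ·cosλ = 4588187.026 m; Y = (N+h)·cosφ·sinλ = 966439.400 m; Z = (N(1−e²)+h)·sinφ = 4309293.880 m.

X 4588187 m, Y 966439 m, Z 4309294 m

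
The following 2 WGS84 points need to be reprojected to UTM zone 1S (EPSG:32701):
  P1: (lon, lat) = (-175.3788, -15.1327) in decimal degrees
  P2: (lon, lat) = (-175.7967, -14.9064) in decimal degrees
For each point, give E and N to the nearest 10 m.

UTM zone 1S: λ₀ = -177°, k₀ = 0.9996.
P1 (-15.1327°, -175.3788°) → (674203.370, 8326353.199) m.
P2 (-14.9064°, -175.7967°) → (629428.149, 8351676.887) m.

P1: E 674200 m, N 8326350 m; P2: E 629430 m, N 8351680 m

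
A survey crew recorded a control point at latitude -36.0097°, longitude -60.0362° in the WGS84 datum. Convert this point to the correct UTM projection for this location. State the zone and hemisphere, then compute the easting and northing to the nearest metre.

Zone 20S: E 767125 m, N 6010912 m

Longitude -60.0362° lies in the 6° band [-66°, -60°), giving zone 20; latitude is south of the equator, so 20S.
Zone 20 central meridian λ₀ = 6×20 − 183 = -63°; Δλ = +2.9638°.
Transverse Mercator on WGS84 with k₀ = 0.9996 gives E = 767124.615 m, N = 6010911.656 m.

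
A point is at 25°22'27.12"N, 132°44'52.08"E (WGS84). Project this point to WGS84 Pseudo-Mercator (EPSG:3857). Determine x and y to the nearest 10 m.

Web Mercator is spherical with R = a = 6378137 m.
x = R·λ = 6378137 × 2.316886185 = 14777417.500 m.
y = R·ln tan(π/4 + φ/2) = 6378137 × 0.458092562 = 2921777.121 m.

x 14777420 m, y 2921780 m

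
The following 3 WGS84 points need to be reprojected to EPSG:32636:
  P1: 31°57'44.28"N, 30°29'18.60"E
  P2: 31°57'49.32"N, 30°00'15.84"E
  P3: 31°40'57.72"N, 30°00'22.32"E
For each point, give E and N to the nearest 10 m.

UTM zone 36N: λ₀ = 33°, k₀ = 0.9996.
P1 (31.9623°, 30.4885°) → (262644.724, 3539011.827) m.
P2 (31.9637°, 30.0044°) → (216881.038, 3540332.367) m.
P3 (31.6827°, 30.0062°) → (216191.774, 3509162.778) m.

P1: E 262640 m, N 3539010 m; P2: E 216880 m, N 3540330 m; P3: E 216190 m, N 3509160 m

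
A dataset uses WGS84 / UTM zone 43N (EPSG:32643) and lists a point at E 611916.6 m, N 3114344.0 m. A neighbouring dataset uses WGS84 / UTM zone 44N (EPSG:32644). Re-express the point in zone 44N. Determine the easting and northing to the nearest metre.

E 22476 m, N 3123389 m

UTM 43N → geographic: φ = 28.14999955°, λ = 76.13980031°.
UTM 44N (λ₀ = 81°) forward: E = 22476.406 m, N = 3123388.745 m.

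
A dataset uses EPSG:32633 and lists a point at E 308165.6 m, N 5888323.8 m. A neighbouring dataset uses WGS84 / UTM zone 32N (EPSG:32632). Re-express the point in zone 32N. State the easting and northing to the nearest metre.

UTM 33N → geographic: φ = 53.10980008°, λ = 12.13390008°.
UTM 32N (λ₀ = 9°) forward: E = 709754.076 m, N = 5889074.907 m.

E 709754 m, N 5889075 m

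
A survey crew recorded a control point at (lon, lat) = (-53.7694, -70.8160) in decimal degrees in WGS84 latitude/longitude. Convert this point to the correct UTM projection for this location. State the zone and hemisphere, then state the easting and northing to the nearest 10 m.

Longitude -53.7694° lies in the 6° band [-54°, -48°), giving zone 22; latitude is south of the equator, so 22S.
Zone 22 central meridian λ₀ = 6×22 − 183 = -51°; Δλ = -2.7694°.
Transverse Mercator on WGS84 with k₀ = 0.9996 gives E = 398463.419 m, N = 2140806.333 m.

Zone 22S: E 398460 m, N 2140810 m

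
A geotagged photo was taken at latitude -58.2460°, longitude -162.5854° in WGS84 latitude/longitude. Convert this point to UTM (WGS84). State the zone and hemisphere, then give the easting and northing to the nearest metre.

Longitude -162.5854° lies in the 6° band [-168°, -162°), giving zone 3; latitude is south of the equator, so 3S.
Zone 3 central meridian λ₀ = 6×3 − 183 = -165°; Δλ = +2.4146°.
Transverse Mercator on WGS84 with k₀ = 0.9996 gives E = 641726.243 m, N = 3541361.429 m.

Zone 3S: E 641726 m, N 3541361 m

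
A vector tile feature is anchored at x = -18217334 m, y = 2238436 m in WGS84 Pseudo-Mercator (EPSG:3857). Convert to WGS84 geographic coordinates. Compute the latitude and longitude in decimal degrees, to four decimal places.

lat 19.7077°, lon -163.6491°

R = 6378137 m. λ = x/R = -163.64909568°.
φ = 2·arctan(exp(y/R)) − 90° = 2·arctan(1.42042) − 90° = 19.70770052°.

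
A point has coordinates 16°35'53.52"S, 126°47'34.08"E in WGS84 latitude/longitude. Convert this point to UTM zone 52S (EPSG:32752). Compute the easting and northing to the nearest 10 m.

Zone 52 central meridian λ₀ = 6×52 − 183 = 129°; Δλ = -2.2072°.
Transverse Mercator on WGS84 with k₀ = 0.9996 gives E = 264514.541 m, N = 8163597.068 m.

E 264510 m, N 8163600 m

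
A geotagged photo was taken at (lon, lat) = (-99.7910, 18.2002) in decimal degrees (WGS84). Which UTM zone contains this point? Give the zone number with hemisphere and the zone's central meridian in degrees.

Zone 14N, central meridian -99°

UTM zone = ⌊(λ + 180)/6⌋ + 1; -99.7910° ∈ [-102°, -96°) → zone 14.
Hemisphere: N (φ ≥ 0).
Central meridian λ₀ = 6×14 − 183 = -99°.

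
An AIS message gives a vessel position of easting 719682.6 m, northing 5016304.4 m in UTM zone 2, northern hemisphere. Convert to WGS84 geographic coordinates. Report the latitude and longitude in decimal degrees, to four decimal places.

lat 45.2659°, lon -168.1997°

Zone 2N: λ₀ = -171°, k₀ = 0.9996, false easting 500000 m.
Meridian distance M = (N − FN)/k₀ = 5018311.7 m.
Inverse transverse Mercator on WGS84 gives φ = 45.26590033°, λ = -168.19969954°.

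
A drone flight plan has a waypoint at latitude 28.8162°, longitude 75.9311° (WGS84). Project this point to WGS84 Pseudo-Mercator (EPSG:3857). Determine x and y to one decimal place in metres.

Web Mercator is spherical with R = a = 6378137 m.
x = R·λ = 6378137 × 1.325247700 = 8452611.387 m.
y = R·ln tan(π/4 + φ/2) = 6378137 × 0.525588138 = 3352273.148 m.

x 8452611.4 m, y 3352273.1 m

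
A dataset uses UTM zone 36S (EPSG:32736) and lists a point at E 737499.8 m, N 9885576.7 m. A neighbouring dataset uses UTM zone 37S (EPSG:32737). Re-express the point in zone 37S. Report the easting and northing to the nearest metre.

E 69574 m, N 9885394 m

UTM 36S → geographic: φ = -1.03449959°, λ = 35.13419966°.
UTM 37S (λ₀ = 39°) forward: E = 69574.168 m, N = 9885394.123 m.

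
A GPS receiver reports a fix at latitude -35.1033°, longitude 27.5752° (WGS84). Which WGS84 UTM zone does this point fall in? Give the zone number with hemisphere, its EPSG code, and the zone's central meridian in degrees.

UTM zone = ⌊(λ + 180)/6⌋ + 1; 27.5752° ∈ [24°, 30°) → zone 35.
Hemisphere: S (φ < 0).
Central meridian λ₀ = 6×35 − 183 = 27°.
EPSG code: 32735.

Zone 35S (EPSG:32735), central meridian 27°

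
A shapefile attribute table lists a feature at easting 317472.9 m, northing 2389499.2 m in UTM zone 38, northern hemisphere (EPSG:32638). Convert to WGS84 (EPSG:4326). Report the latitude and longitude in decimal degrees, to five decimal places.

Zone 38N: λ₀ = 45°, k₀ = 0.9996, false easting 500000 m.
Meridian distance M = (N − FN)/k₀ = 2390455.4 m.
Inverse transverse Mercator on WGS84 gives φ = 21.59920031°, λ = 43.23680012°.

lat 21.59920°, lon 43.23680°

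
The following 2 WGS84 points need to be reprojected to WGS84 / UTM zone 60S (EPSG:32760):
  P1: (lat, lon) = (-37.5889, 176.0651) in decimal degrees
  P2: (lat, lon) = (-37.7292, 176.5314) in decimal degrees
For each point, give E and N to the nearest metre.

UTM zone 60S: λ₀ = 177°, k₀ = 0.9996.
P1 (-37.5889°, 176.0651°) → (417461.242, 5839384.996) m.
P2 (-37.7292°, 176.5314°) → (458707.228, 5824126.779) m.

P1: E 417461 m, N 5839385 m; P2: E 458707 m, N 5824127 m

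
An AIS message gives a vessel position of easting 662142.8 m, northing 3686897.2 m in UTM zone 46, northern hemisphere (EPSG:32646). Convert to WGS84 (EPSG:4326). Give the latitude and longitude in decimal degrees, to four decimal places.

lat 33.3090°, lon 94.7417°

Zone 46N: λ₀ = 93°, k₀ = 0.9996, false easting 500000 m.
Meridian distance M = (N − FN)/k₀ = 3688372.5 m.
Inverse transverse Mercator on WGS84 gives φ = 33.30900024°, λ = 94.74169961°.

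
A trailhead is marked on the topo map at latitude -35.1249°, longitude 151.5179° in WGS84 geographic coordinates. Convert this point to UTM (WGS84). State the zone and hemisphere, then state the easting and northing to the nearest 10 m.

Longitude 151.5179° lies in the 6° band [150°, 156°), giving zone 56; latitude is south of the equator, so 56S.
Zone 56 central meridian λ₀ = 6×56 − 183 = 153°; Δλ = -1.4821°.
Transverse Mercator on WGS84 with k₀ = 0.9996 gives E = 364956.618 m, N = 6112100.789 m.

Zone 56S: E 364960 m, N 6112100 m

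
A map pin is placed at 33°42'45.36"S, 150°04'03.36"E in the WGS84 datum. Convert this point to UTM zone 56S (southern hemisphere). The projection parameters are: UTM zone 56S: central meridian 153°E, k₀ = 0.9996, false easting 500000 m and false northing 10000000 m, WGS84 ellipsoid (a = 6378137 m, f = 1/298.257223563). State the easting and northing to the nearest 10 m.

Zone 56 central meridian λ₀ = 6×56 − 183 = 153°; Δλ = -2.9324°.
Transverse Mercator on WGS84 with k₀ = 0.9996 gives E = 228244.736 m, N = 6265847.808 m.

E 228240 m, N 6265850 m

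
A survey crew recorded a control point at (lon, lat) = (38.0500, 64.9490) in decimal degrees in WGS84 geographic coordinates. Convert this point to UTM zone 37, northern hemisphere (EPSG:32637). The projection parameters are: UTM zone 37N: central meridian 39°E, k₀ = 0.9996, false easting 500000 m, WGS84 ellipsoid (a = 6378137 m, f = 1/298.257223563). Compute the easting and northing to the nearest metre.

Zone 37 central meridian λ₀ = 6×37 − 183 = 39°; Δλ = -0.9500°.
Transverse Mercator on WGS84 with k₀ = 0.9996 gives E = 455117.097 m, N = 7203107.854 m.

E 455117 m, N 7203108 m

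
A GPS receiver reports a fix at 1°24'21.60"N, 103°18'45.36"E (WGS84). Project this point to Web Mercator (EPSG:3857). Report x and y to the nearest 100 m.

x 11500700 m, y 156500 m

Web Mercator is spherical with R = a = 6378137 m.
x = R·λ = 6378137 × 1.803145029 = 11500706.025 m.
y = R·ln tan(π/4 + φ/2) = 6378137 × 0.024541792 = 156530.915 m.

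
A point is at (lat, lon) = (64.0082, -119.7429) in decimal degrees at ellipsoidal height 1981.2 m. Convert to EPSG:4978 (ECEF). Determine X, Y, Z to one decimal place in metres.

WGS84: a = 6378137 m, e² = 0.006694380; N(φ) = a/√(1−e²sin²φ) = 6395455.940 m.
X = (N+h)·cosφ·cosλ = -1390905.293 m; Y = (N+h)·cosφ·sinλ = -2434279.671 m; Z = (N(1−e²)+h)·sinφ = 5711896.413 m.

X -1390905.3 m, Y -2434279.7 m, Z 5711896.4 m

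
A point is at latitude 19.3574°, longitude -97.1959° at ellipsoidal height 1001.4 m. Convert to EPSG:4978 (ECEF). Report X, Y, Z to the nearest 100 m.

X -754200 m, Y -5973300 m, Z 2101000 m

WGS84: a = 6378137 m, e² = 0.006694380; N(φ) = a/√(1−e²sin²φ) = 6380483.797 m.
X = (N+h)·cosφ·cosλ = -754170.843 m; Y = (N+h)·cosφ·sinλ = -5973314.452 m; Z = (N(1−e²)+h)·sinφ = 2101047.685 m.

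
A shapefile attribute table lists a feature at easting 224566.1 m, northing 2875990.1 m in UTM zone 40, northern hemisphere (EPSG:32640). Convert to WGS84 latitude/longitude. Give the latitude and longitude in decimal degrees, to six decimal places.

Zone 40N: λ₀ = 57°, k₀ = 0.9996, false easting 500000 m.
Meridian distance M = (N − FN)/k₀ = 2877141.0 m.
Inverse transverse Mercator on WGS84 gives φ = 25.97659957°, λ = 54.24899964°.

lat 25.976600°, lon 54.249000°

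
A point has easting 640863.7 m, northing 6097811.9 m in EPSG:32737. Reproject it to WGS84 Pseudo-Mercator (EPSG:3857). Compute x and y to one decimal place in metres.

x 4513827.2 m, y -4198302.6 m

Unproject from UTM 37S (λ₀ = 39°) → φ = -35.25290025°, λ = 40.54839970°.
Web Mercator (R = 6378137 m): x = 4513827.207 m, y = -4198302.610 m.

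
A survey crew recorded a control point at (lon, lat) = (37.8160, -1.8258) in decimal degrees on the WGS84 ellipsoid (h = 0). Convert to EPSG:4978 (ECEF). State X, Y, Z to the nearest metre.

X 5036084 m, Y 3908640 m, Z -201853 m

WGS84: a = 6378137 m, e² = 0.006694380; N(φ) = a/√(1−e²sin²φ) = 6378158.672 m.
X = (N+h)·cosφ·cosλ = 5036084.144 m; Y = (N+h)·cosφ·sinλ = 3908640.280 m; Z = (N(1−e²)+h)·sinφ = -201853.033 m.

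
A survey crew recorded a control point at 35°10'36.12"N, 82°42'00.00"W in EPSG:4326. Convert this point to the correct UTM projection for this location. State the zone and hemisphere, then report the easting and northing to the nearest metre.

Longitude -82.7000° lies in the 6° band [-84°, -78°), giving zone 17; latitude is north of the equator, so 17N.
Zone 17 central meridian λ₀ = 6×17 − 183 = -81°; Δλ = -1.7000°.
Transverse Mercator on WGS84 with k₀ = 0.9996 gives E = 345198.704 m, N = 3893961.965 m.

Zone 17N: E 345199 m, N 3893962 m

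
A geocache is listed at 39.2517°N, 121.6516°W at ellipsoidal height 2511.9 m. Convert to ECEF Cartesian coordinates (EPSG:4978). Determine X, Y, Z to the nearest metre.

X -2596287 m, Y -4211701 m, Z 4015584 m

WGS84: a = 6378137 m, e² = 0.006694380; N(φ) = a/√(1−e²sin²φ) = 6386701.120 m.
X = (N+h)·cosφ·cosλ = -2596287.496 m; Y = (N+h)·cosφ·sinλ = -4211701.442 m; Z = (N(1−e²)+h)·sinφ = 4015583.623 m.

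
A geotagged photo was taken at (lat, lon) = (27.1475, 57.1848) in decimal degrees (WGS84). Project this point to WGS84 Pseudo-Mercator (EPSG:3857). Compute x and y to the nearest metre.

x 6365783 m, y 3141912 m

Web Mercator is spherical with R = a = 6378137 m.
x = R·λ = 6378137 × 0.998063042 = 6365782.817 m.
y = R·ln tan(π/4 + φ/2) = 6378137 × 0.492606547 = 3141912.042 m.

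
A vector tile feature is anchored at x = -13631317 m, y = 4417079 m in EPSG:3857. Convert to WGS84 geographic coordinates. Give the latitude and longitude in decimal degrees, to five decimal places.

lat 36.84180°, lon -122.45220°

R = 6378137 m. λ = x/R = -122.45220404°.
φ = 2·arctan(exp(y/R)) − 90° = 2·arctan(1.99877) − 90° = 36.84180268°.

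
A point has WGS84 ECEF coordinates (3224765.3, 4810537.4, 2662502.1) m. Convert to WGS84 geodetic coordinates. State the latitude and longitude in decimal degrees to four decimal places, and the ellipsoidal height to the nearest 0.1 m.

lat 24.8362°, lon 56.1639°, h -278.7 m

λ = atan2(Y, X) = 56.16389938°; p = √(X²+Y²) = 5791405.8 m.
Bowring's method on WGS84 (a = 6378137 m, b = 6356752.314 m) gives φ = 24.83620044°, h = -278.693 m.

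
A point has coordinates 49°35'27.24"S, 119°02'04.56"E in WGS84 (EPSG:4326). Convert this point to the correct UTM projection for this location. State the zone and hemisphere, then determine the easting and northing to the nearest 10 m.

Longitude 119.0346° lies in the 6° band [114°, 120°), giving zone 50; latitude is south of the equator, so 50S.
Zone 50 central meridian λ₀ = 6×50 − 183 = 117°; Δλ = +2.0346°.
Transverse Mercator on WGS84 with k₀ = 0.9996 gives E = 647042.497 m, N = 4504864.970 m.

Zone 50S: E 647040 m, N 4504860 m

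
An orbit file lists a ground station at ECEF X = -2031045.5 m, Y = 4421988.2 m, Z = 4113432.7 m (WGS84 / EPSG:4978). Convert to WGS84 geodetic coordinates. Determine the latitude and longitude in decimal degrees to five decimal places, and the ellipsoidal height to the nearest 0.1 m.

lat 40.39830°, lon 114.66960°, h 2571.6 m

λ = atan2(Y, X) = 114.66960050°; p = √(X²+Y²) = 4866120.2 m.
Bowring's method on WGS84 (a = 6378137 m, b = 6356752.314 m) gives φ = 40.39830008°, h = 2571.605 m.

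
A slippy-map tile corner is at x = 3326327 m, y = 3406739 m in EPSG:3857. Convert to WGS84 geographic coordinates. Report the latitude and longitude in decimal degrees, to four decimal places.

lat 29.2440°, lon 29.8809°

R = 6378137 m. λ = x/R = 29.88090384°.
φ = 2·arctan(exp(y/R)) − 90° = 2·arctan(1.70596) − 90° = 29.24400334°.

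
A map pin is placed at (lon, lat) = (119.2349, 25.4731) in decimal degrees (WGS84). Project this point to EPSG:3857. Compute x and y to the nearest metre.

x 13273168 m, y 2933967 m

Web Mercator is spherical with R = a = 6378137 m.
x = R·λ = 6378137 × 2.081041588 = 13273168.353 m.
y = R·ln tan(π/4 + φ/2) = 6378137 × 0.460003779 = 2933967.123 m.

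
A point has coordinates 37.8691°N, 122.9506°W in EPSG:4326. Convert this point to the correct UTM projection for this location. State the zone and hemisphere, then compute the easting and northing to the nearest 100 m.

Zone 10N: E 504300 m, N 4191300 m

Longitude -122.9506° lies in the 6° band [-126°, -120°), giving zone 10; latitude is north of the equator, so 10N.
Zone 10 central meridian λ₀ = 6×10 − 183 = -123°; Δλ = +0.0494°.
Transverse Mercator on WGS84 with k₀ = 0.9996 gives E = 504344.886 m, N = 4191292.705 m.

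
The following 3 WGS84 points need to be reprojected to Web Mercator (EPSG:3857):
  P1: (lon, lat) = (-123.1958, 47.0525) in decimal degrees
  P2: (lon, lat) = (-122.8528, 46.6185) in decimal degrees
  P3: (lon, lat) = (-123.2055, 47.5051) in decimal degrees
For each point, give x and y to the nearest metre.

Web Mercator: x = R·λ, y = R·ln tan(π/4+φ/2), R = 6378137 m.
P1 (47.0525°, -123.1958°) → (-13714093.724, 5950647.623) m.
P2 (46.6185°, -122.8528°) → (-13675911.139, 5880024.369) m.
P3 (47.5051°, -123.2055°) → (-13715173.523, 6024912.506) m.

P1: x -13714094 m, y 5950648 m; P2: x -13675911 m, y 5880024 m; P3: x -13715174 m, y 6024913 m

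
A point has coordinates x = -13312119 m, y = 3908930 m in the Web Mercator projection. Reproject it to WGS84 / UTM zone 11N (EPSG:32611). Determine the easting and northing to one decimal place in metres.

E 258785.4 m, N 3665633.8 m

Web Mercator inverse (R = 6378137 m) → φ = 33.10259752°, λ = -119.58479962°.
UTM 11N forward: E = 258785.372 m, N = 3665633.774 m.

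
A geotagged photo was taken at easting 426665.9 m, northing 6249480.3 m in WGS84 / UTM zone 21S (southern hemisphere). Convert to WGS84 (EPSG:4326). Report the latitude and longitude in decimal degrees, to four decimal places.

lat -33.8925°, lon -57.7931°

Zone 21S: λ₀ = -57°, k₀ = 0.9996, false easting 500000 m, false northing 10000000 m.
Meridian distance M = (N − FN)/k₀ = -3752020.5 m.
Inverse transverse Mercator on WGS84 gives φ = -33.89249968°, λ = -57.79310009°.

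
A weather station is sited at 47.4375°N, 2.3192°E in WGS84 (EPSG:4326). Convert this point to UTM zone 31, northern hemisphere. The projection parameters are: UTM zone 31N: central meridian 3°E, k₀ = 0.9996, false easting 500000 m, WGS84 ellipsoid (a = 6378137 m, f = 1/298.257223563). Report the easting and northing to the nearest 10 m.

E 448670 m, N 5254010 m

Zone 31 central meridian λ₀ = 6×31 − 183 = 3°; Δλ = -0.6808°.
Transverse Mercator on WGS84 with k₀ = 0.9996 gives E = 448665.898 m, N = 5254008.400 m.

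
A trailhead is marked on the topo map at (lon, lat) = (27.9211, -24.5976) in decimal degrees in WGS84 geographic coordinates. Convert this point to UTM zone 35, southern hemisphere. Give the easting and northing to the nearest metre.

E 593251 m, N 7279296 m

Zone 35 central meridian λ₀ = 6×35 − 183 = 27°; Δλ = +0.9211°.
Transverse Mercator on WGS84 with k₀ = 0.9996 gives E = 593251.013 m, N = 7279296.214 m.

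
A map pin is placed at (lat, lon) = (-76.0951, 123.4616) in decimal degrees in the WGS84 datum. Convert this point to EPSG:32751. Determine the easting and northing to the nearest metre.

Zone 51 central meridian λ₀ = 6×51 − 183 = 123°; Δλ = +0.4616°.
Transverse Mercator on WGS84 with k₀ = 0.9996 gives E = 512382.459 m, N = 1554154.602 m.

E 512382 m, N 1554155 m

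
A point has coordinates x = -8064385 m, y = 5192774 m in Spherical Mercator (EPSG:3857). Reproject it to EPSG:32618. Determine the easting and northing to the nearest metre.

Web Mercator inverse (R = 6378137 m) → φ = 42.21189949°, λ = -72.44360303°.
UTM 18N forward: E = 711017.792 m, N = 4676467.608 m.

E 711018 m, N 4676468 m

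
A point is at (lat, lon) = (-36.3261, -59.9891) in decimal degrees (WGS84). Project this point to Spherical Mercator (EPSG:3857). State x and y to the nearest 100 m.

Web Mercator is spherical with R = a = 6378137 m.
x = R·λ = 6378137 × -1.047007310 = -6677956.065 m.
y = R·ln tan(π/4 + φ/2) = 6378137 × -0.681325206 = -4345585.503 m.

x -6678000 m, y -4345600 m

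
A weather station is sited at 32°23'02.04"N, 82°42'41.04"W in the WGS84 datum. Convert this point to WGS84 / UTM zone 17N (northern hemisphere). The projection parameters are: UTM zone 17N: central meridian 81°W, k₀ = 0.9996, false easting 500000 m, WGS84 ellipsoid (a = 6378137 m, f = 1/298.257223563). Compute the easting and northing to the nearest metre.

E 339016 m, N 3584277 m

Zone 17 central meridian λ₀ = 6×17 − 183 = -81°; Δλ = -1.7114°.
Transverse Mercator on WGS84 with k₀ = 0.9996 gives E = 339016.004 m, N = 3584277.335 m.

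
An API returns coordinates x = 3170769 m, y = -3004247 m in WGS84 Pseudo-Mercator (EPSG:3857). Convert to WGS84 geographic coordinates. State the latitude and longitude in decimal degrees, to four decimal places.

lat -26.0417°, lon 28.4835°

R = 6378137 m. λ = x/R = 28.48350255°.
φ = 2·arctan(exp(y/R)) − 90° = 2·arctan(0.62436) − 90° = -26.04170335°.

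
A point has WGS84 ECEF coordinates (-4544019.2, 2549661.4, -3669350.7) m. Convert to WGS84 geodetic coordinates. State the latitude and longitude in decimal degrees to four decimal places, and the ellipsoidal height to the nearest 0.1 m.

lat -35.3356°, lon 150.7031°, h 1810.8 m

λ = atan2(Y, X) = 150.70309980°; p = √(X²+Y²) = 5210459.1 m.
Bowring's method on WGS84 (a = 6378137 m, b = 6356752.314 m) gives φ = -35.33559973°, h = 1810.796 m.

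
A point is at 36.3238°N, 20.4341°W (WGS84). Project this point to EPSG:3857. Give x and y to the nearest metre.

Web Mercator is spherical with R = a = 6378137 m.
x = R·λ = 6378137 × -0.356642325 = -2274713.607 m.
y = R·ln tan(π/4 + φ/2) = 6378137 × 0.681275381 = 4345267.712 m.

x -2274714 m, y 4345268 m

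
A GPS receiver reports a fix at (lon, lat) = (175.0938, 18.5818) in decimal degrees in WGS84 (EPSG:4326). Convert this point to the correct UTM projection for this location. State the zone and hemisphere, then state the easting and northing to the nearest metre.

Longitude 175.0938° lies in the 6° band [174°, 180°), giving zone 60; latitude is north of the equator, so 60N.
Zone 60 central meridian λ₀ = 6×60 − 183 = 177°; Δλ = -1.9062°.
Transverse Mercator on WGS84 with k₀ = 0.9996 gives E = 298847.005 m, N = 2055622.132 m.

Zone 60N: E 298847 m, N 2055622 m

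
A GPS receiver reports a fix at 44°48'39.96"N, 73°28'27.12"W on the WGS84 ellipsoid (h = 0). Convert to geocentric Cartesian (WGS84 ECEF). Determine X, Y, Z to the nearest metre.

WGS84: a = 6378137 m, e² = 0.006694380; N(φ) = a/√(1−e²sin²φ) = 6388767.551 m.
X = (N+h)·cosφ·cosλ = 1289230.814 m; Y = (N+h)·cosφ·sinλ = -4345184.331 m; Z = (N(1−e²)+h)·sinφ = 4472480.067 m.

X 1289231 m, Y -4345184 m, Z 4472480 m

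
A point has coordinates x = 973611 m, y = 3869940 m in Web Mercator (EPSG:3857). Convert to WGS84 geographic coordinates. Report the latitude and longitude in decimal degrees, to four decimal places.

R = 6378137 m. λ = x/R = 8.74609642°.
φ = 2·arctan(exp(y/R)) − 90° = 2·arctan(1.83446) − 90° = 32.80870355°.

lat 32.8087°, lon 8.7461°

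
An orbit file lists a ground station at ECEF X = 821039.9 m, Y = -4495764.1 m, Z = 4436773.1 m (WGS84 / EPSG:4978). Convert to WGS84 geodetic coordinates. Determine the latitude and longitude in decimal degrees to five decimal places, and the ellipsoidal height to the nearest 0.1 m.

lat 44.34410°, lon -79.65040°, h 1799.2 m

λ = atan2(Y, X) = -79.65039979°; p = √(X²+Y²) = 4570120.5 m.
Bowring's method on WGS84 (a = 6378137 m, b = 6356752.314 m) gives φ = 44.34409947°, h = 1799.203 m.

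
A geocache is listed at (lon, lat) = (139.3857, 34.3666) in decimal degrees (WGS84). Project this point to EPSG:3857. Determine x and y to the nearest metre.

Web Mercator is spherical with R = a = 6378137 m.
x = R·λ = 6378137 × 2.432739395 = 15516345.148 m.
y = R·ln tan(π/4 + φ/2) = 6378137 × 0.639392712 = 4078134.316 m.

x 15516345 m, y 4078134 m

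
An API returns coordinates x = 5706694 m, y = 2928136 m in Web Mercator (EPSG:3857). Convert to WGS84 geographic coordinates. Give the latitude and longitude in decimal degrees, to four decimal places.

R = 6378137 m. λ = x/R = 51.26410442°.
φ = 2·arctan(exp(y/R)) − 90° = 2·arctan(1.58263) − 90° = 25.42580102°.

lat 25.4258°, lon 51.2641°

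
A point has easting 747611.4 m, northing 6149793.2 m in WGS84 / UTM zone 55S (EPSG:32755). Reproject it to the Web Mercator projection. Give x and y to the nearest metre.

Unproject from UTM 55S (λ₀ = 147°) → φ = -34.76399961°, λ = 149.70540025°.
Web Mercator (R = 6378137 m): x = 16665128.925 m, y = -4131855.704 m.

x 16665129 m, y -4131856 m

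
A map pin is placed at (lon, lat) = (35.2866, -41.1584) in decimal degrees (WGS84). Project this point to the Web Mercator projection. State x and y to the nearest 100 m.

Web Mercator is spherical with R = a = 6378137 m.
x = R·λ = 6378137 × 0.615867352 = 3928086.344 m.
y = R·ln tan(π/4 + φ/2) = 6378137 × -0.789530513 = -5035733.777 m.

x 3928100 m, y -5035700 m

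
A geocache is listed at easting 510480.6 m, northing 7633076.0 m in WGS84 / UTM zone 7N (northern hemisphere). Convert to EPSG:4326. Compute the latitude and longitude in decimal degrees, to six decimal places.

lat 68.808900°, lon -140.740200°

Zone 7N: λ₀ = -141°, k₀ = 0.9996, false easting 500000 m.
Meridian distance M = (N − FN)/k₀ = 7636130.5 m.
Inverse transverse Mercator on WGS84 gives φ = 68.80889977°, λ = -140.74020044°.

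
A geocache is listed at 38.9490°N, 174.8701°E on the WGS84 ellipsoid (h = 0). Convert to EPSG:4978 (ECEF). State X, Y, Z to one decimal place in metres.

WGS84: a = 6378137 m, e² = 0.006694380; N(φ) = a/√(1−e²sin²φ) = 6386590.273 m.
X = (N+h)·cosφ·cosλ = -4946993.771 m; Y = (N+h)·cosφ·sinλ = 444109.722 m; Z = (N(1−e²)+h)·sinφ = 3987915.420 m.

X -4946993.8 m, Y 444109.7 m, Z 3987915.4 m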